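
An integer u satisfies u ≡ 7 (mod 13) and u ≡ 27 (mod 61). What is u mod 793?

332

13⁻¹ mod 61: 13·47 ≡ 1 (mod 61), so 13⁻¹ ≡ 47.
u = 7 + 13·((27 − 7)·47 mod 61) = 7 + 13·25 = 332.
Check: 332 mod 13 = 7, 332 mod 61 = 27. ✓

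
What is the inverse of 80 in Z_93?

93 = 1*80 + 13
80 = 6*13 + 2
13 = 6*2 + 1
2 = 2*1 + 0
gcd(80, 93) = 1, so the inverse exists.
Back-substitute for 1:
1 = 1*13 − 6*2
  = −6*80 + 37*13
  = 37*93 − 43*80
So 80⁻¹ ≡ −43 ≡ 50 (mod 93).

50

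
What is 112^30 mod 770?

364

Using repeated squaring:
112^1 ≡ 112 (mod 770)
112^2 ≡ 112^2 = 12544 ≡ 224 (mod 770)
112^4 ≡ 224^2 = 50176 ≡ 126 (mod 770)
112^8 ≡ 126^2 = 15876 ≡ 476 (mod 770)
112^16 ≡ 476^2 = 226576 ≡ 196 (mod 770)
112^30 = 112^16 · 112^8 · 112^4 · 112^2 ≡ 196 · 476 · 126 · 224 (mod 770).
Accumulate the product:
196 · 476 = 93296 ≡ 126
126 · 126 = 15876 ≡ 476
476 · 224 = 106624 ≡ 364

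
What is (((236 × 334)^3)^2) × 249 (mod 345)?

236 × 334 = 78824 ≡ 164 (mod 345)
(164)^3 ≡ 119 (mod 345)
(119)^2 ≡ 16 (mod 345)
16 × 249 = 3984 ≡ 189 (mod 345)

189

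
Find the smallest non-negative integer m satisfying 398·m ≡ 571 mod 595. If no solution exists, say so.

gcd(398, 595) = 1, so a unique solution mod 595 exists.
398⁻¹ ≡ 447 (mod 595).
m ≡ 447·571 ≡ 577 (mod 595).

577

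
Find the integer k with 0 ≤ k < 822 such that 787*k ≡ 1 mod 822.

775

Apply the Euclidean algorithm and back-substitute:
822 = 1*787 + 35
787 = 22*35 + 17
35 = 2*17 + 1
17 = 17*1 + 0
gcd(787, 822) = 1, so the inverse exists.
Bézout: 1 = 45*822 − 47*787.
So 787⁻¹ ≡ −47 ≡ 775 (mod 822).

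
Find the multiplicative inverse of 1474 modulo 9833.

1034

Run the extended Euclidean algorithm:
9833 = 6×1474 + 989
1474 = 1×989 + 485
989 = 2×485 + 19
485 = 25×19 + 10
19 = 1×10 + 9
10 = 1×9 + 1
9 = 9×1 + 0
gcd(1474, 9833) = 1, so the inverse exists.
Bézout: 1 = −155×9833 + 1034×1474.
So 1474⁻¹ ≡ 1034 (mod 9833).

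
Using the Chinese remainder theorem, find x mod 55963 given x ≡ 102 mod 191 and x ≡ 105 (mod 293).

21494

191⁻¹ mod 293: 191·135 ≡ 1 (mod 293), so 191⁻¹ ≡ 135.
x = 102 + 191·((105 − 102)·135 mod 293) = 102 + 191·112 = 21494.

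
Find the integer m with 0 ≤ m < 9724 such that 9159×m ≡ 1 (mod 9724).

9724 = 1·9159 + 565
9159 = 16·565 + 119
565 = 4·119 + 89
119 = 1·89 + 30
89 = 2·30 + 29
30 = 1·29 + 1
29 = 29·1 + 0
gcd(9159, 9724) = 1, so the inverse exists.
Back-substitute for 1:
1 = 1·30 − 1·29
  = −1·89 + 3·30
  = 3·119 − 4·89
  = −4·565 + 19·119
  = 19·9159 − 308·565
  = −308·9724 + 327·9159
So 9159⁻¹ ≡ 327 (mod 9724).

327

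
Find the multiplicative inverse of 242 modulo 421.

By the extended Euclidean algorithm:
421 = 1×242 + 179
242 = 1×179 + 63
179 = 2×63 + 53
63 = 1×53 + 10
53 = 5×10 + 3
10 = 3×3 + 1
3 = 3×1 + 0
gcd(242, 421) = 1, so the inverse exists.
Bézout: 1 = −73×421 + 127×242.
So 242⁻¹ ≡ 127 (mod 421).

127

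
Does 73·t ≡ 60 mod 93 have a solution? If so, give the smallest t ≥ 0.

gcd(73, 93) = 1, so a unique solution mod 93 exists.
73⁻¹ ≡ 79 (mod 93).
t ≡ 79·60 ≡ 90 (mod 93).

90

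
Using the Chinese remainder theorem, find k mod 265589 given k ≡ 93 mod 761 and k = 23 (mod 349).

761⁻¹ mod 349: 761·277 ≡ 1 (mod 349), so 761⁻¹ ≡ 277.
k = 93 + 761·((23 − 93)·277 mod 349) = 93 + 761·154 = 117287.

117287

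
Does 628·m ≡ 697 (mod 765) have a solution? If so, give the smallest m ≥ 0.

34

gcd(628, 765) = 1, so a unique solution mod 765 exists.
628⁻¹ ≡ 67 (mod 765).
m ≡ 67·697 ≡ 34 (mod 765).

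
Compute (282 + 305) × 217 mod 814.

282 + 305 = 587
587 × 217 = 127379 ≡ 395 (mod 814)

395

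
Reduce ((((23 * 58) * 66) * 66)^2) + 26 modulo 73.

38

23 * 58 = 1334 ≡ 20 (mod 73)
20 * 66 = 1320 ≡ 6 (mod 73)
6 * 66 = 396 ≡ 31 (mod 73)
(31)^2 ≡ 12 (mod 73)
12 + 26 = 38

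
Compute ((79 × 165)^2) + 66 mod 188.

79 × 165 = 13035 ≡ 63 (mod 188)
(63)^2 ≡ 21 (mod 188)
21 + 66 = 87

87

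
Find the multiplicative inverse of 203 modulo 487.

By the extended Euclidean algorithm:
487 = 2*203 + 81
203 = 2*81 + 41
81 = 1*41 + 40
41 = 1*40 + 1
40 = 40*1 + 0
gcd(203, 487) = 1, so the inverse exists.
Back-substitute for 1:
1 = 1*41 − 1*40
  = −1*81 + 2*41
  = 2*203 − 5*81
  = −5*487 + 12*203
So 203⁻¹ ≡ 12 (mod 487).

12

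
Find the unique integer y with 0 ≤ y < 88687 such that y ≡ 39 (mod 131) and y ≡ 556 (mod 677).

131⁻¹ mod 677: 131×646 ≡ 1 (mod 677), so 131⁻¹ ≡ 646.
y = 39 + 131×((556 − 39)×646 mod 677) = 39 + 131×221 = 28990.

28990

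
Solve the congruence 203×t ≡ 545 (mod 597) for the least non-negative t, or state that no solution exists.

gcd(203, 597) = 1, so a unique solution mod 597 exists.
203⁻¹ ≡ 50 (mod 597).
t ≡ 50×545 ≡ 385 (mod 597).

385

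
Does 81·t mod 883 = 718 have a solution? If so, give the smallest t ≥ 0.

gcd(81, 883) = 1, so a unique solution mod 883 exists.
81⁻¹ ≡ 774 (mod 883).
t ≡ 774·718 ≡ 325 (mod 883).

325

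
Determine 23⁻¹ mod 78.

17

Apply the Euclidean algorithm and back-substitute:
78 = 3×23 + 9
23 = 2×9 + 5
9 = 1×5 + 4
5 = 1×4 + 1
4 = 4×1 + 0
gcd(23, 78) = 1, so the inverse exists.
Back-substitute for 1:
1 = 1×5 − 1×4
  = −1×9 + 2×5
  = 2×23 − 5×9
  = −5×78 + 17×23
So 23⁻¹ ≡ 17 (mod 78).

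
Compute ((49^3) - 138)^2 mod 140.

81

(49)^3 ≡ 49 (mod 140)
49 - 138 = -89 ≡ 51 (mod 140)
(51)^2 ≡ 81 (mod 140)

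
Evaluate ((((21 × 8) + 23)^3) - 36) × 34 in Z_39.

21 × 8 = 168 ≡ 12 (mod 39)
12 + 23 = 35
(35)^3 ≡ 14 (mod 39)
14 - 36 = -22 ≡ 17 (mod 39)
17 × 34 = 578 ≡ 32 (mod 39)

32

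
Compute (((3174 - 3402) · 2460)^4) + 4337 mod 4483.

359

3174 - 3402 = -228 ≡ 4255 (mod 4483)
4255 · 2460 = 10467300 ≡ 3978 (mod 4483)
(3978)^4 ≡ 505 (mod 4483)
505 + 4337 = 4842 ≡ 359 (mod 4483)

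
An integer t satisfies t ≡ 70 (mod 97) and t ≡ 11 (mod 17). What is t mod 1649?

555

97⁻¹ mod 17: 97×10 ≡ 1 (mod 17), so 97⁻¹ ≡ 10.
t = 70 + 97×((11 − 70)×10 mod 17) = 70 + 97×5 = 555.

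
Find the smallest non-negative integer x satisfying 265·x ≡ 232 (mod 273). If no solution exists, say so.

244

gcd(265, 273) = 1, so a unique solution mod 273 exists.
265⁻¹ ≡ 34 (mod 273).
x ≡ 34·232 ≡ 244 (mod 273).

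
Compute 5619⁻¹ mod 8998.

8761

By the extended Euclidean algorithm:
8998 = 1*5619 + 3379
5619 = 1*3379 + 2240
3379 = 1*2240 + 1139
2240 = 1*1139 + 1101
1139 = 1*1101 + 38
1101 = 28*38 + 37
38 = 1*37 + 1
37 = 37*1 + 0
gcd(5619, 8998) = 1, so the inverse exists.
Bézout: 1 = 148*8998 − 237*5619.
So 5619⁻¹ ≡ −237 ≡ 8761 (mod 8998).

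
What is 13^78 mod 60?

78 in binary is 1001110, i.e. 78 = 64 + 8 + 4 + 2.
13^1 ≡ 13 (mod 60)
13^2 ≡ 13^2 = 169 ≡ 49 (mod 60)
13^4 ≡ 49^2 = 2401 ≡ 1 (mod 60)
13^8 ≡ 1^2 = 1 (mod 60)
13^16 ≡ 1^2 = 1 (mod 60)
13^32 ≡ 1^2 = 1 (mod 60)
13^64 ≡ 1^2 = 1 (mod 60)
13^78 = 13^64 · 13^8 · 13^4 · 13^2 ≡ 1 · 1 · 1 · 49 (mod 60).
Accumulate the product:
1 · 1 = 1
1 · 1 = 1
1 · 49 = 49

49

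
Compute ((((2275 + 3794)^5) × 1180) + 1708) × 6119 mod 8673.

287

2275 + 3794 = 6069
(6069)^5 ≡ 6762 (mod 8673)
6762 × 1180 = 7979160 ≡ 0 (mod 8673)
0 + 1708 = 1708
1708 × 6119 = 10451252 ≡ 287 (mod 8673)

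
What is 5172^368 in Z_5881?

4143

Using repeated squaring:
368 in binary is 101110000, i.e. 368 = 256 + 64 + 32 + 16.
5172^1 ≡ 5172 (mod 5881)
5172^2 ≡ 5172^2 = 26749584 ≡ 2796 (mod 5881)
5172^4 ≡ 2796^2 = 7817616 ≡ 1767 (mod 5881)
5172^8 ≡ 1767^2 = 3122289 ≡ 5359 (mod 5881)
5172^16 ≡ 5359^2 = 28718881 ≡ 1958 (mod 5881)
5172^32 ≡ 1958^2 = 3833764 ≡ 5233 (mod 5881)
5172^64 ≡ 5233^2 = 27384289 ≡ 2353 (mod 5881)
5172^128 ≡ 2353^2 = 5536609 ≡ 2588 (mod 5881)
5172^256 ≡ 2588^2 = 6697744 ≡ 5166 (mod 5881)
5172^368 = 5172^256 * 5172^64 * 5172^32 * 5172^16 ≡ 5166 * 2353 * 5233 * 1958 (mod 5881).
Accumulate the product:
5166 * 2353 = 12155598 ≡ 5452
5452 * 5233 = 28530316 ≡ 1585
1585 * 1958 = 3103430 ≡ 4143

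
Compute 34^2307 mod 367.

34^1 ≡ 34 (mod 367)
34^2 ≡ 34^2 = 1156 ≡ 55 (mod 367)
34^4 ≡ 55^2 = 3025 ≡ 89 (mod 367)
34^8 ≡ 89^2 = 7921 ≡ 214 (mod 367)
34^16 ≡ 214^2 = 45796 ≡ 288 (mod 367)
34^32 ≡ 288^2 = 82944 ≡ 2 (mod 367)
34^64 ≡ 2^2 = 4 (mod 367)
34^128 ≡ 4^2 = 16 (mod 367)
34^256 ≡ 16^2 = 256 (mod 367)
34^512 ≡ 256^2 = 65536 ≡ 210 (mod 367)
34^1024 ≡ 210^2 = 44100 ≡ 60 (mod 367)
34^2048 ≡ 60^2 = 3600 ≡ 297 (mod 367)
34^2307 = 34^2048 * 34^256 * 34^2 * 34^1 ≡ 297 * 256 * 55 * 34 (mod 367).
Accumulate the product:
297 * 256 = 76032 ≡ 63
63 * 55 = 3465 ≡ 162
162 * 34 = 5508 ≡ 3

3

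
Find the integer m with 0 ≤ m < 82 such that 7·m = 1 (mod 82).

Apply the Euclidean algorithm and back-substitute:
82 = 11*7 + 5
7 = 1*5 + 2
5 = 2*2 + 1
2 = 2*1 + 0
gcd(7, 82) = 1, so the inverse exists.
Bézout: 1 = 3*82 − 35*7.
So 7⁻¹ ≡ −35 ≡ 47 (mod 82).

47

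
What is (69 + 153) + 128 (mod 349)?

69 + 153 = 222
222 + 128 = 350 ≡ 1 (mod 349)

1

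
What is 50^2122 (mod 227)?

182

2122 in binary is 100001001010, i.e. 2122 = 2048 + 64 + 8 + 2.
50^1 ≡ 50 (mod 227)
50^2 ≡ 50^2 = 2500 ≡ 3 (mod 227)
50^4 ≡ 3^2 = 9 (mod 227)
50^8 ≡ 9^2 = 81 (mod 227)
50^16 ≡ 81^2 = 6561 ≡ 205 (mod 227)
50^32 ≡ 205^2 = 42025 ≡ 30 (mod 227)
50^64 ≡ 30^2 = 900 ≡ 219 (mod 227)
50^128 ≡ 219^2 = 47961 ≡ 64 (mod 227)
50^256 ≡ 64^2 = 4096 ≡ 10 (mod 227)
50^512 ≡ 10^2 = 100 (mod 227)
50^1024 ≡ 100^2 = 10000 ≡ 12 (mod 227)
50^2048 ≡ 12^2 = 144 (mod 227)
50^2122 = 50^2048 × 50^64 × 50^8 × 50^2 ≡ 144 × 219 × 81 × 3 (mod 227).
Accumulate the product:
144 × 219 = 31536 ≡ 210
210 × 81 = 17010 ≡ 212
212 × 3 = 636 ≡ 182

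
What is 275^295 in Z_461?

295 in binary is 100100111, i.e. 295 = 256 + 32 + 4 + 2 + 1.
275^1 ≡ 275 (mod 461)
275^2 ≡ 275^2 = 75625 ≡ 21 (mod 461)
275^4 ≡ 21^2 = 441 (mod 461)
275^8 ≡ 441^2 = 194481 ≡ 400 (mod 461)
275^16 ≡ 400^2 = 160000 ≡ 33 (mod 461)
275^32 ≡ 33^2 = 1089 ≡ 167 (mod 461)
275^64 ≡ 167^2 = 27889 ≡ 229 (mod 461)
275^128 ≡ 229^2 = 52441 ≡ 348 (mod 461)
275^256 ≡ 348^2 = 121104 ≡ 322 (mod 461)
275^295 = 275^256 · 275^32 · 275^4 · 275^2 · 275^1 ≡ 322 · 167 · 441 · 21 · 275 (mod 461).
Accumulate the product:
322 · 167 = 53774 ≡ 298
298 · 441 = 131418 ≡ 33
33 · 21 = 693 ≡ 232
232 · 275 = 63800 ≡ 182

182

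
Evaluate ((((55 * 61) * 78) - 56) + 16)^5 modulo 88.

56

55 * 61 = 3355 ≡ 11 (mod 88)
11 * 78 = 858 ≡ 66 (mod 88)
66 - 56 = 10
10 + 16 = 26
(26)^5 ≡ 56 (mod 88)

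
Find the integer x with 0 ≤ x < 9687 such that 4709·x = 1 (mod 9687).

6482

Run the extended Euclidean algorithm:
9687 = 2×4709 + 269
4709 = 17×269 + 136
269 = 1×136 + 133
136 = 1×133 + 3
133 = 44×3 + 1
3 = 3×1 + 0
gcd(4709, 9687) = 1, so the inverse exists.
Bézout: 1 = 1558×9687 − 3205×4709.
So 4709⁻¹ ≡ −3205 ≡ 6482 (mod 9687).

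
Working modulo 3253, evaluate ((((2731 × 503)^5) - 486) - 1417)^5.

2731 × 503 = 1373693 ≡ 927 (mod 3253)
(927)^5 ≡ 2788 (mod 3253)
2788 - 486 = 2302
2302 - 1417 = 885
(885)^5 ≡ 2392 (mod 3253)

2392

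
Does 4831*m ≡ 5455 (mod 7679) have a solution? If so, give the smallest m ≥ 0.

3754

gcd(4831, 7679) = 1, so a unique solution mod 7679 exists.
4831⁻¹ ≡ 5433 (mod 7679).
m ≡ 5433*5455 ≡ 3754 (mod 7679).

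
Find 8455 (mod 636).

187

8455 = 13×636 + 187, so 8455 ≡ 187 (mod 636).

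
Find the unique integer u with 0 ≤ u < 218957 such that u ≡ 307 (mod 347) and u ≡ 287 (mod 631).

139107

347⁻¹ mod 631: 347·611 ≡ 1 (mod 631), so 347⁻¹ ≡ 611.
u = 307 + 347·((287 − 307)·611 mod 631) = 307 + 347·400 = 139107.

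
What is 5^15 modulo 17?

7

15 in binary is 1111, i.e. 15 = 8 + 4 + 2 + 1.
5^1 ≡ 5 (mod 17)
5^2 ≡ 5^2 = 25 ≡ 8 (mod 17)
5^4 ≡ 8^2 = 64 ≡ 13 (mod 17)
5^8 ≡ 13^2 = 169 ≡ 16 (mod 17)
5^15 = 5^8 * 5^4 * 5^2 * 5^1 ≡ 16 * 13 * 8 * 5 (mod 17).
Accumulate the product:
16 * 13 = 208 ≡ 4
4 * 8 = 32 ≡ 15
15 * 5 = 75 ≡ 7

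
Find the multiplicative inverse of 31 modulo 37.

6

Apply the Euclidean algorithm and back-substitute:
37 = 1·31 + 6
31 = 5·6 + 1
6 = 6·1 + 0
gcd(31, 37) = 1, so the inverse exists.
Back-substitute for 1:
1 = 1·31 − 5·6
  = −5·37 + 6·31
So 31⁻¹ ≡ 6 (mod 37).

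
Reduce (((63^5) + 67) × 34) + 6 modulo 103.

44

(63)^5 ≡ 25 (mod 103)
25 + 67 = 92
92 × 34 = 3128 ≡ 38 (mod 103)
38 + 6 = 44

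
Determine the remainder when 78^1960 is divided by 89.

1960 in binary is 11110101000, i.e. 1960 = 1024 + 512 + 256 + 128 + 32 + 8.
78^1 ≡ 78 (mod 89)
78^2 ≡ 78^2 = 6084 ≡ 32 (mod 89)
78^4 ≡ 32^2 = 1024 ≡ 45 (mod 89)
78^8 ≡ 45^2 = 2025 ≡ 67 (mod 89)
78^16 ≡ 67^2 = 4489 ≡ 39 (mod 89)
78^32 ≡ 39^2 = 1521 ≡ 8 (mod 89)
78^64 ≡ 8^2 = 64 (mod 89)
78^128 ≡ 64^2 = 4096 ≡ 2 (mod 89)
78^256 ≡ 2^2 = 4 (mod 89)
78^512 ≡ 4^2 = 16 (mod 89)
78^1024 ≡ 16^2 = 256 ≡ 78 (mod 89)
78^1960 = 78^1024 × 78^512 × 78^256 × 78^128 × 78^32 × 78^8 ≡ 78 × 16 × 4 × 2 × 8 × 67 (mod 89).
Accumulate the product:
78 × 16 = 1248 ≡ 2
2 × 4 = 8
8 × 2 = 16
16 × 8 = 128 ≡ 39
39 × 67 = 2613 ≡ 32

32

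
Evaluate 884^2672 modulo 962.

416

By square-and-multiply:
2672 in binary is 101001110000, i.e. 2672 = 2048 + 512 + 64 + 32 + 16.
884^1 ≡ 884 (mod 962)
884^2 ≡ 884^2 = 781456 ≡ 312 (mod 962)
884^4 ≡ 312^2 = 97344 ≡ 182 (mod 962)
884^8 ≡ 182^2 = 33124 ≡ 416 (mod 962)
884^16 ≡ 416^2 = 173056 ≡ 858 (mod 962)
884^32 ≡ 858^2 = 736164 ≡ 234 (mod 962)
884^64 ≡ 234^2 = 54756 ≡ 884 (mod 962)
884^128 ≡ 884^2 = 781456 ≡ 312 (mod 962)
884^256 ≡ 312^2 = 97344 ≡ 182 (mod 962)
884^512 ≡ 182^2 = 33124 ≡ 416 (mod 962)
884^1024 ≡ 416^2 = 173056 ≡ 858 (mod 962)
884^2048 ≡ 858^2 = 736164 ≡ 234 (mod 962)
884^2672 = 884^2048 · 884^512 · 884^64 · 884^32 · 884^16 ≡ 234 · 416 · 884 · 234 · 858 (mod 962).
Accumulate the product:
234 · 416 = 97344 ≡ 182
182 · 884 = 160888 ≡ 234
234 · 234 = 54756 ≡ 884
884 · 858 = 758472 ≡ 416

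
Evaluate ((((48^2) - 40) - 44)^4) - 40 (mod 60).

20

(48)^2 ≡ 24 (mod 60)
24 - 40 = -16 ≡ 44 (mod 60)
44 - 44 = 0
(0)^4 ≡ 0 (mod 60)
0 - 40 = -40 ≡ 20 (mod 60)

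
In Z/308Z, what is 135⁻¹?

235

By the extended Euclidean algorithm:
308 = 2*135 + 38
135 = 3*38 + 21
38 = 1*21 + 17
21 = 1*17 + 4
17 = 4*4 + 1
4 = 4*1 + 0
gcd(135, 308) = 1, so the inverse exists.
Back-substitute for 1:
1 = 1*17 − 4*4
  = −4*21 + 5*17
  = 5*38 − 9*21
  = −9*135 + 32*38
  = 32*308 − 73*135
So 135⁻¹ ≡ −73 ≡ 235 (mod 308).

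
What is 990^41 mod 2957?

2456

41 in binary is 101001, i.e. 41 = 32 + 8 + 1.
990^1 ≡ 990 (mod 2957)
990^2 ≡ 990^2 = 980100 ≡ 1333 (mod 2957)
990^4 ≡ 1333^2 = 1776889 ≡ 2689 (mod 2957)
990^8 ≡ 2689^2 = 7230721 ≡ 856 (mod 2957)
990^16 ≡ 856^2 = 732736 ≡ 2357 (mod 2957)
990^32 ≡ 2357^2 = 5555449 ≡ 2203 (mod 2957)
990^41 = 990^32 · 990^8 · 990^1 ≡ 2203 · 856 · 990 (mod 2957).
Accumulate the product:
2203 · 856 = 1885768 ≡ 2159
2159 · 990 = 2137410 ≡ 2456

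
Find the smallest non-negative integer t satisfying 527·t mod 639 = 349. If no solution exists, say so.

gcd(527, 639) = 1, so a unique solution mod 639 exists.
527⁻¹ ≡ 542 (mod 639).
t ≡ 542·349 ≡ 14 (mod 639).

14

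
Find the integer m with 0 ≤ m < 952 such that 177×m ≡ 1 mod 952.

By the extended Euclidean algorithm:
952 = 5*177 + 67
177 = 2*67 + 43
67 = 1*43 + 24
43 = 1*24 + 19
24 = 1*19 + 5
19 = 3*5 + 4
5 = 1*4 + 1
4 = 4*1 + 0
gcd(177, 952) = 1, so the inverse exists.
Back-substitute for 1:
1 = 1*5 − 1*4
  = −1*19 + 4*5
  = 4*24 − 5*19
  = −5*43 + 9*24
  = 9*67 − 14*43
  = −14*177 + 37*67
  = 37*952 − 199*177
So 177⁻¹ ≡ −199 ≡ 753 (mod 952).

753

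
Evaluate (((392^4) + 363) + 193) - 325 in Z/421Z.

232

(392)^4 ≡ 1 (mod 421)
1 + 363 = 364
364 + 193 = 557 ≡ 136 (mod 421)
136 - 325 = -189 ≡ 232 (mod 421)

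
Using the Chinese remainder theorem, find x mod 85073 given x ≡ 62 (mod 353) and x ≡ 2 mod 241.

353⁻¹ mod 241: 353×170 ≡ 1 (mod 241), so 353⁻¹ ≡ 170.
x = 62 + 353×((2 − 62)×170 mod 241) = 62 + 353×163 = 57601.
Check: 57601 mod 353 = 62, 57601 mod 241 = 2. ✓

57601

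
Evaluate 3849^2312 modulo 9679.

2902

3849^1 ≡ 3849 (mod 9679)
3849^2 ≡ 3849^2 = 14814801 ≡ 5931 (mod 9679)
3849^4 ≡ 5931^2 = 35176761 ≡ 3275 (mod 9679)
3849^8 ≡ 3275^2 = 10725625 ≡ 1293 (mod 9679)
3849^16 ≡ 1293^2 = 1671849 ≡ 7061 (mod 9679)
3849^32 ≡ 7061^2 = 49857721 ≡ 1192 (mod 9679)
3849^64 ≡ 1192^2 = 1420864 ≡ 7730 (mod 9679)
3849^128 ≡ 7730^2 = 59752900 ≡ 4433 (mod 9679)
3849^256 ≡ 4433^2 = 19651489 ≡ 3119 (mod 9679)
3849^512 ≡ 3119^2 = 9728161 ≡ 766 (mod 9679)
3849^1024 ≡ 766^2 = 586756 ≡ 6016 (mod 9679)
3849^2048 ≡ 6016^2 = 36192256 ≡ 2475 (mod 9679)
3849^2312 = 3849^2048 · 3849^256 · 3849^8 ≡ 2475 · 3119 · 1293 (mod 9679).
Accumulate the product:
2475 · 3119 = 7719525 ≡ 5362
5362 · 1293 = 6933066 ≡ 2902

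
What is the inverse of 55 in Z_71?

71 = 1×55 + 16
55 = 3×16 + 7
16 = 2×7 + 2
7 = 3×2 + 1
2 = 2×1 + 0
gcd(55, 71) = 1, so the inverse exists.
Back-substitute for 1:
1 = 1×7 − 3×2
  = −3×16 + 7×7
  = 7×55 − 24×16
  = −24×71 + 31×55
So 55⁻¹ ≡ 31 (mod 71).

31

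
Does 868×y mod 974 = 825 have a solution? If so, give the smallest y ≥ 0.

no solution

gcd(868, 974) = 2, and 2 does not divide 825.
So the congruence has no solution.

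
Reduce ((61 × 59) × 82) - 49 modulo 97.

92

61 × 59 = 3599 ≡ 10 (mod 97)
10 × 82 = 820 ≡ 44 (mod 97)
44 - 49 = -5 ≡ 92 (mod 97)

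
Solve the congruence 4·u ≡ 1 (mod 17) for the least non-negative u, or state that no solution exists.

13

gcd(4, 17) = 1, so a unique solution mod 17 exists.
4⁻¹ ≡ 13 (mod 17).
u ≡ 13·1 ≡ 13 (mod 17).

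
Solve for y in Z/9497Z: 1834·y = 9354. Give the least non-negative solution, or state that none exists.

gcd(1834, 9497) = 1, so a unique solution mod 9497 exists.
1834⁻¹ ≡ 8829 (mod 9497).
y ≡ 8829·9354 ≡ 554 (mod 9497).

554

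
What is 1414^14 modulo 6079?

2725

Compute successive squares:
14 in binary is 1110, i.e. 14 = 8 + 4 + 2.
1414^1 ≡ 1414 (mod 6079)
1414^2 ≡ 1414^2 = 1999396 ≡ 5484 (mod 6079)
1414^4 ≡ 5484^2 = 30074256 ≡ 1443 (mod 6079)
1414^8 ≡ 1443^2 = 2082249 ≡ 3231 (mod 6079)
1414^14 = 1414^8 · 1414^4 · 1414^2 ≡ 3231 · 1443 · 5484 (mod 6079).
Accumulate the product:
3231 · 1443 = 4662333 ≡ 5819
5819 · 5484 = 31911396 ≡ 2725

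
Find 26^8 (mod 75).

1

By square-and-multiply:
26^1 ≡ 26 (mod 75)
26^2 ≡ 26^2 = 676 ≡ 1 (mod 75)
26^4 ≡ 1^2 = 1 (mod 75)
26^8 ≡ 1^2 = 1 (mod 75)
So 26^8 ≡ 1 (mod 75).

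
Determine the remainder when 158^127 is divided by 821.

Using repeated squaring:
127 in binary is 1111111, i.e. 127 = 64 + 32 + 16 + 8 + 4 + 2 + 1.
158^1 ≡ 158 (mod 821)
158^2 ≡ 158^2 = 24964 ≡ 334 (mod 821)
158^4 ≡ 334^2 = 111556 ≡ 721 (mod 821)
158^8 ≡ 721^2 = 519841 ≡ 148 (mod 821)
158^16 ≡ 148^2 = 21904 ≡ 558 (mod 821)
158^32 ≡ 558^2 = 311364 ≡ 205 (mod 821)
158^64 ≡ 205^2 = 42025 ≡ 154 (mod 821)
158^127 = 158^64 * 158^32 * 158^16 * 158^8 * 158^4 * 158^2 * 158^1 ≡ 154 * 205 * 558 * 148 * 721 * 334 * 158 (mod 821).
Accumulate the product:
154 * 205 = 31570 ≡ 372
372 * 558 = 207576 ≡ 684
684 * 148 = 101232 ≡ 249
249 * 721 = 179529 ≡ 551
551 * 334 = 184034 ≡ 130
130 * 158 = 20540 ≡ 15

15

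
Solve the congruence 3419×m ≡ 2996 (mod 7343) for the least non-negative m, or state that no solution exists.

gcd(3419, 7343) = 1, so a unique solution mod 7343 exists.
3419⁻¹ ≡ 1076 (mod 7343).
m ≡ 1076×2996 ≡ 119 (mod 7343).

119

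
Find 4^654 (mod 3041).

1065

By square-and-multiply:
4^1 ≡ 4 (mod 3041)
4^2 ≡ 4^2 = 16 (mod 3041)
4^4 ≡ 16^2 = 256 (mod 3041)
4^8 ≡ 256^2 = 65536 ≡ 1675 (mod 3041)
4^16 ≡ 1675^2 = 2805625 ≡ 1823 (mod 3041)
4^32 ≡ 1823^2 = 3323329 ≡ 2557 (mod 3041)
4^64 ≡ 2557^2 = 6538249 ≡ 99 (mod 3041)
4^128 ≡ 99^2 = 9801 ≡ 678 (mod 3041)
4^256 ≡ 678^2 = 459684 ≡ 493 (mod 3041)
4^512 ≡ 493^2 = 243049 ≡ 2810 (mod 3041)
4^654 = 4^512 × 4^128 × 4^8 × 4^4 × 4^2 ≡ 2810 × 678 × 1675 × 256 × 16 (mod 3041).
Accumulate the product:
2810 × 678 = 1905180 ≡ 1514
1514 × 1675 = 2535950 ≡ 2797
2797 × 256 = 716032 ≡ 1397
1397 × 16 = 22352 ≡ 1065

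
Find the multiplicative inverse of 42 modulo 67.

Run the extended Euclidean algorithm:
67 = 1·42 + 25
42 = 1·25 + 17
25 = 1·17 + 8
17 = 2·8 + 1
8 = 8·1 + 0
gcd(42, 67) = 1, so the inverse exists.
Back-substitute for 1:
1 = 1·17 − 2·8
  = −2·25 + 3·17
  = 3·42 − 5·25
  = −5·67 + 8·42
So 42⁻¹ ≡ 8 (mod 67).

8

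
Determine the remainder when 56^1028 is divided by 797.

1028 in binary is 10000000100, i.e. 1028 = 1024 + 4.
56^1 ≡ 56 (mod 797)
56^2 ≡ 56^2 = 3136 ≡ 745 (mod 797)
56^4 ≡ 745^2 = 555025 ≡ 313 (mod 797)
56^8 ≡ 313^2 = 97969 ≡ 735 (mod 797)
56^16 ≡ 735^2 = 540225 ≡ 656 (mod 797)
56^32 ≡ 656^2 = 430336 ≡ 753 (mod 797)
56^64 ≡ 753^2 = 567009 ≡ 342 (mod 797)
56^128 ≡ 342^2 = 116964 ≡ 602 (mod 797)
56^256 ≡ 602^2 = 362404 ≡ 566 (mod 797)
56^512 ≡ 566^2 = 320356 ≡ 759 (mod 797)
56^1024 ≡ 759^2 = 576081 ≡ 647 (mod 797)
56^1028 = 56^1024 · 56^4 ≡ 647 · 313 (mod 797).
647 · 313 = 202511 ≡ 73 (mod 797).

73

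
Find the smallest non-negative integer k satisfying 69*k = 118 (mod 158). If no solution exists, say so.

gcd(69, 158) = 1, so a unique solution mod 158 exists.
69⁻¹ ≡ 71 (mod 158).
k ≡ 71*118 ≡ 4 (mod 158).

4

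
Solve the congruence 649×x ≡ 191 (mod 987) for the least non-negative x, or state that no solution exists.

125

gcd(649, 987) = 1, so a unique solution mod 987 exists.
649⁻¹ ≡ 73 (mod 987).
x ≡ 73×191 ≡ 125 (mod 987).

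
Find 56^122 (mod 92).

By square-and-multiply:
122 in binary is 1111010, i.e. 122 = 64 + 32 + 16 + 8 + 2.
56^1 ≡ 56 (mod 92)
56^2 ≡ 56^2 = 3136 ≡ 8 (mod 92)
56^4 ≡ 8^2 = 64 (mod 92)
56^8 ≡ 64^2 = 4096 ≡ 48 (mod 92)
56^16 ≡ 48^2 = 2304 ≡ 4 (mod 92)
56^32 ≡ 4^2 = 16 (mod 92)
56^64 ≡ 16^2 = 256 ≡ 72 (mod 92)
56^122 = 56^64 × 56^32 × 56^16 × 56^8 × 56^2 ≡ 72 × 16 × 4 × 48 × 8 (mod 92).
Accumulate the product:
72 × 16 = 1152 ≡ 48
48 × 4 = 192 ≡ 8
8 × 48 = 384 ≡ 16
16 × 8 = 128 ≡ 36

36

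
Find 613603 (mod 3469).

3059

613603 = 176·3469 + 3059, so 613603 ≡ 3059 (mod 3469).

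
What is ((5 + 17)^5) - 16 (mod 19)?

5 + 17 = 22 ≡ 3 (mod 19)
(3)^5 ≡ 15 (mod 19)
15 - 16 = -1 ≡ 18 (mod 19)

18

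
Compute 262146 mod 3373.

2425

262146 = 77*3373 + 2425, so 262146 ≡ 2425 (mod 3373).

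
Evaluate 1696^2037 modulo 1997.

By square-and-multiply:
2037 in binary is 11111110101, i.e. 2037 = 1024 + 512 + 256 + 128 + 64 + 32 + 16 + 4 + 1.
1696^1 ≡ 1696 (mod 1997)
1696^2 ≡ 1696^2 = 2876416 ≡ 736 (mod 1997)
1696^4 ≡ 736^2 = 541696 ≡ 509 (mod 1997)
1696^8 ≡ 509^2 = 259081 ≡ 1468 (mod 1997)
1696^16 ≡ 1468^2 = 2155024 ≡ 261 (mod 1997)
1696^32 ≡ 261^2 = 68121 ≡ 223 (mod 1997)
1696^64 ≡ 223^2 = 49729 ≡ 1801 (mod 1997)
1696^128 ≡ 1801^2 = 3243601 ≡ 473 (mod 1997)
1696^256 ≡ 473^2 = 223729 ≡ 65 (mod 1997)
1696^512 ≡ 65^2 = 4225 ≡ 231 (mod 1997)
1696^1024 ≡ 231^2 = 53361 ≡ 1439 (mod 1997)
1696^2037 = 1696^1024 · 1696^512 · 1696^256 · 1696^128 · 1696^64 · 1696^32 · 1696^16 · 1696^4 · 1696^1 ≡ 1439 · 231 · 65 · 473 · 1801 · 223 · 261 · 509 · 1696 (mod 1997).
Accumulate the product:
1439 · 231 = 332409 ≡ 907
907 · 65 = 58955 ≡ 1042
1042 · 473 = 492866 ≡ 1604
1604 · 1801 = 2888804 ≡ 1142
1142 · 223 = 254666 ≡ 1047
1047 · 261 = 273267 ≡ 1675
1675 · 509 = 852575 ≡ 1853
1853 · 1696 = 3142688 ≡ 1407

1407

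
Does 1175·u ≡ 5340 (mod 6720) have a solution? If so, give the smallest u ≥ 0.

gcd(1175, 6720) = 5, and 5 | 5340, so solutions exist.
Divide through by 5: 235·u ≡ 1068 (mod 1344).
235⁻¹ ≡ 835 (mod 1344).
u ≡ 835·1068 ≡ 708 (mod 1344).
The smallest non-negative solution is u = 708.

708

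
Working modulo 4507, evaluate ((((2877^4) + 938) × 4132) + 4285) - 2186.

(2877)^4 ≡ 1679 (mod 4507)
1679 + 938 = 2617
2617 × 4132 = 10813444 ≡ 1151 (mod 4507)
1151 + 4285 = 5436 ≡ 929 (mod 4507)
929 - 2186 = -1257 ≡ 3250 (mod 4507)

3250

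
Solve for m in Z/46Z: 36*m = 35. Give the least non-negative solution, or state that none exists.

no solution

gcd(36, 46) = 2, and 2 does not divide 35.
So the congruence has no solution.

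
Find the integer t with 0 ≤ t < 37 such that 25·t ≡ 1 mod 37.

3

By the extended Euclidean algorithm:
37 = 1×25 + 12
25 = 2×12 + 1
12 = 12×1 + 0
gcd(25, 37) = 1, so the inverse exists.
Back-substitute for 1:
1 = 1×25 − 2×12
  = −2×37 + 3×25
So 25⁻¹ ≡ 3 (mod 37).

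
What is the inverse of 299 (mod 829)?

61

Apply the Euclidean algorithm and back-substitute:
829 = 2·299 + 231
299 = 1·231 + 68
231 = 3·68 + 27
68 = 2·27 + 14
27 = 1·14 + 13
14 = 1·13 + 1
13 = 13·1 + 0
gcd(299, 829) = 1, so the inverse exists.
Back-substitute for 1:
1 = 1·14 − 1·13
  = −1·27 + 2·14
  = 2·68 − 5·27
  = −5·231 + 17·68
  = 17·299 − 22·231
  = −22·829 + 61·299
So 299⁻¹ ≡ 61 (mod 829).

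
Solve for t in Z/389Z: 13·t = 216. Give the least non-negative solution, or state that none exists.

256

gcd(13, 389) = 1, so a unique solution mod 389 exists.
13⁻¹ ≡ 30 (mod 389).
t ≡ 30·216 ≡ 256 (mod 389).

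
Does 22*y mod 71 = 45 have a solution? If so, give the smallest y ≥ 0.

44

gcd(22, 71) = 1, so a unique solution mod 71 exists.
22⁻¹ ≡ 42 (mod 71).
y ≡ 42*45 ≡ 44 (mod 71).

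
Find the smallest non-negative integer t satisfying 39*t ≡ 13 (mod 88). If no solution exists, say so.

gcd(39, 88) = 1, so a unique solution mod 88 exists.
39⁻¹ ≡ 79 (mod 88).
t ≡ 79*13 ≡ 59 (mod 88).

59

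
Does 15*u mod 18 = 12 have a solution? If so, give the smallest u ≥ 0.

gcd(15, 18) = 3, and 3 | 12, so solutions exist.
Divide through by 3: 5*u mod 6 = 4.
5⁻¹ ≡ 5 (mod 6).
u ≡ 5*4 ≡ 2 (mod 6).
The smallest non-negative solution is u = 2.

2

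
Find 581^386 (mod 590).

Compute successive squares:
581^1 ≡ 581 (mod 590)
581^2 ≡ 581^2 = 337561 ≡ 81 (mod 590)
581^4 ≡ 81^2 = 6561 ≡ 71 (mod 590)
581^8 ≡ 71^2 = 5041 ≡ 321 (mod 590)
581^16 ≡ 321^2 = 103041 ≡ 381 (mod 590)
581^32 ≡ 381^2 = 145161 ≡ 21 (mod 590)
581^64 ≡ 21^2 = 441 (mod 590)
581^128 ≡ 441^2 = 194481 ≡ 371 (mod 590)
581^256 ≡ 371^2 = 137641 ≡ 171 (mod 590)
581^386 = 581^256 · 581^128 · 581^2 ≡ 171 · 371 · 81 (mod 590).
Accumulate the product:
171 · 371 = 63441 ≡ 311
311 · 81 = 25191 ≡ 411

411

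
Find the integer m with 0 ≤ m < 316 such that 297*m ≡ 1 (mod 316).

316 = 1*297 + 19
297 = 15*19 + 12
19 = 1*12 + 7
12 = 1*7 + 5
7 = 1*5 + 2
5 = 2*2 + 1
2 = 2*1 + 0
gcd(297, 316) = 1, so the inverse exists.
Bézout: 1 = −125*316 + 133*297.
So 297⁻¹ ≡ 133 (mod 316).

133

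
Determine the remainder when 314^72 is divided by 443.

314^1 ≡ 314 (mod 443)
314^2 ≡ 314^2 = 98596 ≡ 250 (mod 443)
314^4 ≡ 250^2 = 62500 ≡ 37 (mod 443)
314^8 ≡ 37^2 = 1369 ≡ 40 (mod 443)
314^16 ≡ 40^2 = 1600 ≡ 271 (mod 443)
314^32 ≡ 271^2 = 73441 ≡ 346 (mod 443)
314^64 ≡ 346^2 = 119716 ≡ 106 (mod 443)
314^72 = 314^64 × 314^8 ≡ 106 × 40 (mod 443).
106 × 40 = 4240 ≡ 253 (mod 443).

253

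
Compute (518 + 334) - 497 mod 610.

355

518 + 334 = 852 ≡ 242 (mod 610)
242 - 497 = -255 ≡ 355 (mod 610)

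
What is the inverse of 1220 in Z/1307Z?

661

Apply the Euclidean algorithm and back-substitute:
1307 = 1×1220 + 87
1220 = 14×87 + 2
87 = 43×2 + 1
2 = 2×1 + 0
gcd(1220, 1307) = 1, so the inverse exists.
Back-substitute for 1:
1 = 1×87 − 43×2
  = −43×1220 + 603×87
  = 603×1307 − 646×1220
So 1220⁻¹ ≡ −646 ≡ 661 (mod 1307).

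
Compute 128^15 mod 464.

By square-and-multiply:
128^1 ≡ 128 (mod 464)
128^2 ≡ 128^2 = 16384 ≡ 144 (mod 464)
128^4 ≡ 144^2 = 20736 ≡ 320 (mod 464)
128^8 ≡ 320^2 = 102400 ≡ 320 (mod 464)
128^15 = 128^8 × 128^4 × 128^2 × 128^1 ≡ 320 × 320 × 144 × 128 (mod 464).
Accumulate the product:
320 × 320 = 102400 ≡ 320
320 × 144 = 46080 ≡ 144
144 × 128 = 18432 ≡ 336

336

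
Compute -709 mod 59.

58

-709 = -13×59 + 58, so -709 ≡ 58 (mod 59).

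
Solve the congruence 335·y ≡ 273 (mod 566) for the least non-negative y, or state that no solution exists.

359

gcd(335, 566) = 1, so a unique solution mod 566 exists.
335⁻¹ ≡ 49 (mod 566).
y ≡ 49·273 ≡ 359 (mod 566).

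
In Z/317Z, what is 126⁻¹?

By the extended Euclidean algorithm:
317 = 2*126 + 65
126 = 1*65 + 61
65 = 1*61 + 4
61 = 15*4 + 1
4 = 4*1 + 0
gcd(126, 317) = 1, so the inverse exists.
Back-substitute for 1:
1 = 1*61 − 15*4
  = −15*65 + 16*61
  = 16*126 − 31*65
  = −31*317 + 78*126
So 126⁻¹ ≡ 78 (mod 317).

78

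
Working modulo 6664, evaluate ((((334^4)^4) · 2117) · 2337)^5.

6056

(334)^4 ≡ 1024 (mod 6664)
(1024)^4 ≡ 1752 (mod 6664)
1752 · 2117 = 3708984 ≡ 3800 (mod 6664)
3800 · 2337 = 8880600 ≡ 4152 (mod 6664)
(4152)^5 ≡ 6056 (mod 6664)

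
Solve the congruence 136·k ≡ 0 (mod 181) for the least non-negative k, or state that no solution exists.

gcd(136, 181) = 1, so a unique solution mod 181 exists.
136⁻¹ ≡ 4 (mod 181).
k ≡ 4·0 ≡ 0 (mod 181).

0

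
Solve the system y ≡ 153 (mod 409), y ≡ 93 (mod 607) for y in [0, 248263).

409⁻¹ mod 607: 409·187 ≡ 1 (mod 607), so 409⁻¹ ≡ 187.
y = 153 + 409·((93 − 153)·187 mod 607) = 153 + 409·313 = 128170.

128170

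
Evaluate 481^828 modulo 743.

828 in binary is 1100111100, i.e. 828 = 512 + 256 + 32 + 16 + 8 + 4.
481^1 ≡ 481 (mod 743)
481^2 ≡ 481^2 = 231361 ≡ 288 (mod 743)
481^4 ≡ 288^2 = 82944 ≡ 471 (mod 743)
481^8 ≡ 471^2 = 221841 ≡ 427 (mod 743)
481^16 ≡ 427^2 = 182329 ≡ 294 (mod 743)
481^32 ≡ 294^2 = 86436 ≡ 248 (mod 743)
481^64 ≡ 248^2 = 61504 ≡ 578 (mod 743)
481^128 ≡ 578^2 = 334084 ≡ 477 (mod 743)
481^256 ≡ 477^2 = 227529 ≡ 171 (mod 743)
481^512 ≡ 171^2 = 29241 ≡ 264 (mod 743)
481^828 = 481^512 * 481^256 * 481^32 * 481^16 * 481^8 * 481^4 ≡ 264 * 171 * 248 * 294 * 427 * 471 (mod 743).
Accumulate the product:
264 * 171 = 45144 ≡ 564
564 * 248 = 139872 ≡ 188
188 * 294 = 55272 ≡ 290
290 * 427 = 123830 ≡ 492
492 * 471 = 231732 ≡ 659

659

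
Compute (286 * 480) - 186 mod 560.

454

286 * 480 = 137280 ≡ 80 (mod 560)
80 - 186 = -106 ≡ 454 (mod 560)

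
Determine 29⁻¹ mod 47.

13

47 = 1*29 + 18
29 = 1*18 + 11
18 = 1*11 + 7
11 = 1*7 + 4
7 = 1*4 + 3
4 = 1*3 + 1
3 = 3*1 + 0
gcd(29, 47) = 1, so the inverse exists.
Back-substitute for 1:
1 = 1*4 − 1*3
  = −1*7 + 2*4
  = 2*11 − 3*7
  = −3*18 + 5*11
  = 5*29 − 8*18
  = −8*47 + 13*29
So 29⁻¹ ≡ 13 (mod 47).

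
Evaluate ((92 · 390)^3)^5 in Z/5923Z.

1090

92 · 390 = 35880 ≡ 342 (mod 5923)
(342)^3 ≡ 3669 (mod 5923)
(3669)^5 ≡ 1090 (mod 5923)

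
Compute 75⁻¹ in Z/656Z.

35

Run the extended Euclidean algorithm:
656 = 8·75 + 56
75 = 1·56 + 19
56 = 2·19 + 18
19 = 1·18 + 1
18 = 18·1 + 0
gcd(75, 656) = 1, so the inverse exists.
Back-substitute for 1:
1 = 1·19 − 1·18
  = −1·56 + 3·19
  = 3·75 − 4·56
  = −4·656 + 35·75
So 75⁻¹ ≡ 35 (mod 656).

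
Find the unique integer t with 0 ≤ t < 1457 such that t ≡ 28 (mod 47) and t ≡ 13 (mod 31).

47⁻¹ mod 31: 47·2 ≡ 1 (mod 31), so 47⁻¹ ≡ 2.
t = 28 + 47·((13 − 28)·2 mod 31) = 28 + 47·1 = 75.
Check: 75 mod 47 = 28, 75 mod 31 = 13. ✓

75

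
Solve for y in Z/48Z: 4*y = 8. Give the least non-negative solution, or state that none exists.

gcd(4, 48) = 4, and 4 | 8, so solutions exist.
Divide through by 4: 1*y ≡ 2 (mod 12).
1⁻¹ ≡ 1 (mod 12).
y ≡ 1*2 ≡ 2 (mod 12).
The smallest non-negative solution is y = 2.

2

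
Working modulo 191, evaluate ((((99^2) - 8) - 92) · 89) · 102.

162

(99)^2 ≡ 60 (mod 191)
60 - 8 = 52
52 - 92 = -40 ≡ 151 (mod 191)
151 · 89 = 13439 ≡ 69 (mod 191)
69 · 102 = 7038 ≡ 162 (mod 191)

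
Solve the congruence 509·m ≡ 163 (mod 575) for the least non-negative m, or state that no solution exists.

gcd(509, 575) = 1, so a unique solution mod 575 exists.
509⁻¹ ≡ 514 (mod 575).
m ≡ 514·163 ≡ 407 (mod 575).

407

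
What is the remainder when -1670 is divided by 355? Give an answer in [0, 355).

-1670 = -5*355 + 105, so -1670 ≡ 105 (mod 355).

105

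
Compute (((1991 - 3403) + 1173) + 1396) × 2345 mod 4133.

1991 - 3403 = -1412 ≡ 2721 (mod 4133)
2721 + 1173 = 3894
3894 + 1396 = 5290 ≡ 1157 (mod 4133)
1157 × 2345 = 2713165 ≡ 1917 (mod 4133)

1917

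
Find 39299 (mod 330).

29

39299 = 119·330 + 29, so 39299 ≡ 29 (mod 330).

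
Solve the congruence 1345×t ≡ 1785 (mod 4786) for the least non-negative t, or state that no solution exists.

gcd(1345, 4786) = 1, so a unique solution mod 4786 exists.
1345⁻¹ ≡ 1829 (mod 4786).
t ≡ 1829×1785 ≡ 713 (mod 4786).

713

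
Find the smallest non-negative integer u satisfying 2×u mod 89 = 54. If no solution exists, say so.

gcd(2, 89) = 1, so a unique solution mod 89 exists.
2⁻¹ ≡ 45 (mod 89).
u ≡ 45×54 ≡ 27 (mod 89).

27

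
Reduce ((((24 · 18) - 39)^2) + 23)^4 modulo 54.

4

24 · 18 = 432 ≡ 0 (mod 54)
0 - 39 = -39 ≡ 15 (mod 54)
(15)^2 ≡ 9 (mod 54)
9 + 23 = 32
(32)^4 ≡ 4 (mod 54)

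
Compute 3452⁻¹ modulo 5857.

5292

By the extended Euclidean algorithm:
5857 = 1·3452 + 2405
3452 = 1·2405 + 1047
2405 = 2·1047 + 311
1047 = 3·311 + 114
311 = 2·114 + 83
114 = 1·83 + 31
83 = 2·31 + 21
31 = 1·21 + 10
21 = 2·10 + 1
10 = 10·1 + 0
gcd(3452, 5857) = 1, so the inverse exists.
Back-substitute for 1:
1 = 1·21 − 2·10
  = −2·31 + 3·21
  = 3·83 − 8·31
  = −8·114 + 11·83
  = 11·311 − 30·114
  = −30·1047 + 101·311
  = 101·2405 − 232·1047
  = −232·3452 + 333·2405
  = 333·5857 − 565·3452
So 3452⁻¹ ≡ −565 ≡ 5292 (mod 5857).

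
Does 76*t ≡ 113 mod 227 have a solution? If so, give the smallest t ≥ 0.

112

gcd(76, 227) = 1, so a unique solution mod 227 exists.
76⁻¹ ≡ 3 (mod 227).
t ≡ 3*113 ≡ 112 (mod 227).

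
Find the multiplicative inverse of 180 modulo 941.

413

941 = 5*180 + 41
180 = 4*41 + 16
41 = 2*16 + 9
16 = 1*9 + 7
9 = 1*7 + 2
7 = 3*2 + 1
2 = 2*1 + 0
gcd(180, 941) = 1, so the inverse exists.
Bézout: 1 = −79*941 + 413*180.
So 180⁻¹ ≡ 413 (mod 941).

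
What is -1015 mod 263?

-1015 = -4*263 + 37, so -1015 ≡ 37 (mod 263).

37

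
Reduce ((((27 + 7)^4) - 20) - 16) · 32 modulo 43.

35

27 + 7 = 34
(34)^4 ≡ 25 (mod 43)
25 - 20 = 5
5 - 16 = -11 ≡ 32 (mod 43)
32 · 32 = 1024 ≡ 35 (mod 43)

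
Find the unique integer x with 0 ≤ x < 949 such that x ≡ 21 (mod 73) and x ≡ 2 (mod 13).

73⁻¹ mod 13: 73*5 ≡ 1 (mod 13), so 73⁻¹ ≡ 5.
x = 21 + 73*((2 − 21)*5 mod 13) = 21 + 73*9 = 678.
Check: 678 mod 73 = 21, 678 mod 13 = 2. ✓

678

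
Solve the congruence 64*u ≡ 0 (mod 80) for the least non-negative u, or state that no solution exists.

0

gcd(64, 80) = 16, and 16 | 0, so solutions exist.
Divide through by 16: 4*u ≡ 0 mod 5.
4⁻¹ ≡ 4 (mod 5).
u ≡ 4*0 ≡ 0 (mod 5).
The smallest non-negative solution is u = 0.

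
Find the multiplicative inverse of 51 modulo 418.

Apply the Euclidean algorithm and back-substitute:
418 = 8·51 + 10
51 = 5·10 + 1
10 = 10·1 + 0
gcd(51, 418) = 1, so the inverse exists.
Bézout: 1 = −5·418 + 41·51.
So 51⁻¹ ≡ 41 (mod 418).

41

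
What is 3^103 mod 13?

3

103 in binary is 1100111, i.e. 103 = 64 + 32 + 4 + 2 + 1.
3^1 ≡ 3 (mod 13)
3^2 ≡ 3^2 = 9 (mod 13)
3^4 ≡ 9^2 = 81 ≡ 3 (mod 13)
3^8 ≡ 3^2 = 9 (mod 13)
3^16 ≡ 9^2 = 81 ≡ 3 (mod 13)
3^32 ≡ 3^2 = 9 (mod 13)
3^64 ≡ 9^2 = 81 ≡ 3 (mod 13)
3^103 = 3^64 * 3^32 * 3^4 * 3^2 * 3^1 ≡ 3 * 9 * 3 * 9 * 3 (mod 13).
Accumulate the product:
3 * 9 = 27 ≡ 1
1 * 3 = 3
3 * 9 = 27 ≡ 1
1 * 3 = 3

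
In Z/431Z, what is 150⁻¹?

Run the extended Euclidean algorithm:
431 = 2·150 + 131
150 = 1·131 + 19
131 = 6·19 + 17
19 = 1·17 + 2
17 = 8·2 + 1
2 = 2·1 + 0
gcd(150, 431) = 1, so the inverse exists.
Bézout: 1 = 71·431 − 204·150.
So 150⁻¹ ≡ −204 ≡ 227 (mod 431).

227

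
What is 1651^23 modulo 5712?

23 in binary is 10111, i.e. 23 = 16 + 4 + 2 + 1.
1651^1 ≡ 1651 (mod 5712)
1651^2 ≡ 1651^2 = 2725801 ≡ 1177 (mod 5712)
1651^4 ≡ 1177^2 = 1385329 ≡ 3025 (mod 5712)
1651^8 ≡ 3025^2 = 9150625 ≡ 1 (mod 5712)
1651^16 ≡ 1^2 = 1 (mod 5712)
1651^23 = 1651^16 × 1651^4 × 1651^2 × 1651^1 ≡ 1 × 3025 × 1177 × 1651 (mod 5712).
Accumulate the product:
1 × 3025 = 3025
3025 × 1177 = 3560425 ≡ 1849
1849 × 1651 = 3052699 ≡ 2491

2491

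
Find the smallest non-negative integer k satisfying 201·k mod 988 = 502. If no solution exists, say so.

322

gcd(201, 988) = 1, so a unique solution mod 988 exists.
201⁻¹ ≡ 349 (mod 988).
k ≡ 349·502 ≡ 322 (mod 988).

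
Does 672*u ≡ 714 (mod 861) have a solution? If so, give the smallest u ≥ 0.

19

gcd(672, 861) = 21, and 21 | 714, so solutions exist.
Divide through by 21: 32*u mod 41 = 34.
32⁻¹ ≡ 9 (mod 41).
u ≡ 9*34 ≡ 19 (mod 41).
The smallest non-negative solution is u = 19.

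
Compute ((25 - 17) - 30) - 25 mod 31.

25 - 17 = 8
8 - 30 = -22 ≡ 9 (mod 31)
9 - 25 = -16 ≡ 15 (mod 31)

15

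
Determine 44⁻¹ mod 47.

By the extended Euclidean algorithm:
47 = 1×44 + 3
44 = 14×3 + 2
3 = 1×2 + 1
2 = 2×1 + 0
gcd(44, 47) = 1, so the inverse exists.
Back-substitute for 1:
1 = 1×3 − 1×2
  = −1×44 + 15×3
  = 15×47 − 16×44
So 44⁻¹ ≡ −16 ≡ 31 (mod 47).

31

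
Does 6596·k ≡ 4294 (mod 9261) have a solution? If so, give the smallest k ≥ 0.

gcd(6596, 9261) = 1, so a unique solution mod 9261 exists.
6596⁻¹ ≡ 1880 (mod 9261).
k ≡ 1880·4294 ≡ 6389 (mod 9261).

6389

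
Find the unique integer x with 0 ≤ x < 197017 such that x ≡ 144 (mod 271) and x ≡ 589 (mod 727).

271⁻¹ mod 727: 271·279 ≡ 1 (mod 727), so 271⁻¹ ≡ 279.
x = 144 + 271·((589 − 144)·279 mod 727) = 144 + 271·565 = 153259.

153259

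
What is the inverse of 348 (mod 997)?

By the extended Euclidean algorithm:
997 = 2·348 + 301
348 = 1·301 + 47
301 = 6·47 + 19
47 = 2·19 + 9
19 = 2·9 + 1
9 = 9·1 + 0
gcd(348, 997) = 1, so the inverse exists.
Bézout: 1 = 37·997 − 106·348.
So 348⁻¹ ≡ −106 ≡ 891 (mod 997).

891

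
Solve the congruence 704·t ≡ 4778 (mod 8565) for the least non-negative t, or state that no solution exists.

3097

gcd(704, 8565) = 1, so a unique solution mod 8565 exists.
704⁻¹ ≡ 4319 (mod 8565).
t ≡ 4319·4778 ≡ 3097 (mod 8565).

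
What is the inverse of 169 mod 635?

635 = 3·169 + 128
169 = 1·128 + 41
128 = 3·41 + 5
41 = 8·5 + 1
5 = 5·1 + 0
gcd(169, 635) = 1, so the inverse exists.
Back-substitute for 1:
1 = 1·41 − 8·5
  = −8·128 + 25·41
  = 25·169 − 33·128
  = −33·635 + 124·169
So 169⁻¹ ≡ 124 (mod 635).

124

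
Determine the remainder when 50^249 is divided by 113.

By square-and-multiply:
50^1 ≡ 50 (mod 113)
50^2 ≡ 50^2 = 2500 ≡ 14 (mod 113)
50^4 ≡ 14^2 = 196 ≡ 83 (mod 113)
50^8 ≡ 83^2 = 6889 ≡ 109 (mod 113)
50^16 ≡ 109^2 = 11881 ≡ 16 (mod 113)
50^32 ≡ 16^2 = 256 ≡ 30 (mod 113)
50^64 ≡ 30^2 = 900 ≡ 109 (mod 113)
50^128 ≡ 109^2 = 11881 ≡ 16 (mod 113)
50^249 = 50^128 × 50^64 × 50^32 × 50^16 × 50^8 × 50^1 ≡ 16 × 109 × 30 × 16 × 109 × 50 (mod 113).
Accumulate the product:
16 × 109 = 1744 ≡ 49
49 × 30 = 1470 ≡ 1
1 × 16 = 16
16 × 109 = 1744 ≡ 49
49 × 50 = 2450 ≡ 77

77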